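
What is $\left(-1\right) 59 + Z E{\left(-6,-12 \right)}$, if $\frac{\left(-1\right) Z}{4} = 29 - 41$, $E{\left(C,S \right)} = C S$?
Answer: $3397$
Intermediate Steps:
$Z = 48$ ($Z = - 4 \left(29 - 41\right) = \left(-4\right) \left(-12\right) = 48$)
$\left(-1\right) 59 + Z E{\left(-6,-12 \right)} = \left(-1\right) 59 + 48 \left(\left(-6\right) \left(-12\right)\right) = -59 + 48 \cdot 72 = -59 + 3456 = 3397$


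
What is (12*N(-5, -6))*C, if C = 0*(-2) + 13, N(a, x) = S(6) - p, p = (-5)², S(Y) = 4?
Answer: -3276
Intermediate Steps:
p = 25
N(a, x) = -21 (N(a, x) = 4 - 1*25 = 4 - 25 = -21)
C = 13 (C = 0 + 13 = 13)
(12*N(-5, -6))*C = (12*(-21))*13 = -252*13 = -3276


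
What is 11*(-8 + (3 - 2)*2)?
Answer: -66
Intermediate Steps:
11*(-8 + (3 - 2)*2) = 11*(-8 + 1*2) = 11*(-8 + 2) = 11*(-6) = -66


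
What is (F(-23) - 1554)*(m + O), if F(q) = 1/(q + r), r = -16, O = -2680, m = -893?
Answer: 72182937/13 ≈ 5.5525e+6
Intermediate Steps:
F(q) = 1/(-16 + q) (F(q) = 1/(q - 16) = 1/(-16 + q))
(F(-23) - 1554)*(m + O) = (1/(-16 - 23) - 1554)*(-893 - 2680) = (1/(-39) - 1554)*(-3573) = (-1/39 - 1554)*(-3573) = -60607/39*(-3573) = 72182937/13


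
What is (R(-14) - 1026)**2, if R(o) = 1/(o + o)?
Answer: 825355441/784 ≈ 1.0528e+6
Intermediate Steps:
R(o) = 1/(2*o)
(R(-14) - 1026)**2 = ((1/2)/(-14) - 1026)**2 = ((1/2)*(-1/14) - 1026)**2 = (-1/28 - 1026)**2 = (-28729/28)**2 = 825355441/784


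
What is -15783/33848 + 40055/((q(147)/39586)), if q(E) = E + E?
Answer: 26834983680419/4975656 ≈ 5.3933e+6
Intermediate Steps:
q(E) = 2*E
-15783/33848 + 40055/((q(147)/39586)) = -15783/33848 + 40055/(((2*147)/39586)) = -15783*1/33848 + 40055/((294*(1/39586))) = -15783/33848 + 40055/(147/19793) = -15783/33848 + 40055*(19793/147) = -15783/33848 + 792808615/147 = 26834983680419/4975656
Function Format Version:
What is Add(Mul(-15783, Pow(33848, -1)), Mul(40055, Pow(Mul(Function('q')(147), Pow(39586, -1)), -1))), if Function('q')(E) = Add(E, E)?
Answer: Rational(26834983680419, 4975656) ≈ 5.3933e+6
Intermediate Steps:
Function('q')(E) = Mul(2, E)
Add(Mul(-15783, Pow(33848, -1)), Mul(40055, Pow(Mul(Function('q')(147), Pow(39586, -1)), -1))) = Add(Mul(-15783, Pow(33848, -1)), Mul(40055, Pow(Mul(Mul(2, 147), Pow(39586, -1)), -1))) = Add(Mul(-15783, Rational(1, 33848)), Mul(40055, Pow(Mul(294, Rational(1, 39586)), -1))) = Add(Rational(-15783, 33848), Mul(40055, Pow(Rational(147, 19793), -1))) = Add(Rational(-15783, 33848), Mul(40055, Rational(19793, 147))) = Add(Rational(-15783, 33848), Rational(792808615, 147)) = Rational(26834983680419, 4975656)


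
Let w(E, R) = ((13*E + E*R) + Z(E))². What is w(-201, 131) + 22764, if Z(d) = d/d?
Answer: 837720013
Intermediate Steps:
Z(d) = 1
w(E, R) = (1 + 13*E + E*R)² (w(E, R) = ((13*E + E*R) + 1)² = (1 + 13*E + E*R)²)
w(-201, 131) + 22764 = (1 + 13*(-201) - 201*131)² + 22764 = (1 - 2613 - 26331)² + 22764 = (-28943)² + 22764 = 837697249 + 22764 = 837720013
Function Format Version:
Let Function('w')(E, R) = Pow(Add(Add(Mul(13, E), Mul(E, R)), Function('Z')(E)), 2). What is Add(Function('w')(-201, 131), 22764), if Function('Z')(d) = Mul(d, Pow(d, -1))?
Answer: 837720013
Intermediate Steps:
Function('Z')(d) = 1
Function('w')(E, R) = Pow(Add(1, Mul(13, E), Mul(E, R)), 2) (Function('w')(E, R) = Pow(Add(Add(Mul(13, E), Mul(E, R)), 1), 2) = Pow(Add(1, Mul(13, E), Mul(E, R)), 2))
Add(Function('w')(-201, 131), 22764) = Add(Pow(Add(1, Mul(13, -201), Mul(-201, 131)), 2), 22764) = Add(Pow(Add(1, -2613, -26331), 2), 22764) = Add(Pow(-28943, 2), 22764) = Add(837697249, 22764) = 837720013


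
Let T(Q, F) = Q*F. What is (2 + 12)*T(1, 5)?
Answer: 70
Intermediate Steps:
T(Q, F) = F*Q
(2 + 12)*T(1, 5) = (2 + 12)*(5*1) = 14*5 = 70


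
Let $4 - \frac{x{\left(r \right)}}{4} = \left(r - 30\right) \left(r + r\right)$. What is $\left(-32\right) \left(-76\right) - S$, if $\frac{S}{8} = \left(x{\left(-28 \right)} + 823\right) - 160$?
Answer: $100936$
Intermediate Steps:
$x{\left(r \right)} = 16 - 8 r \left(-30 + r\right)$ ($x{\left(r \right)} = 16 - 4 \left(r - 30\right) \left(r + r\right) = 16 - 4 \left(-30 + r\right) 2 r = 16 - 4 \cdot 2 r \left(-30 + r\right) = 16 - 8 r \left(-30 + r\right)$)
$S = -98504$ ($S = 8 \left(\left(\left(16 - 8 \left(-28\right)^{2} + 240 \left(-28\right)\right) + 823\right) - 160\right) = 8 \left(\left(\left(16 - 6272 - 6720\right) + 823\right) - 160\right) = 8 \left(\left(-12976 + 823\right) - 160\right) = 8 \left(-12153 - 160\right) = 8 \left(-12313\right) = -98504$)
$\left(-32\right) \left(-76\right) - S = \left(-32\right) \left(-76\right) - -98504 = 2432 + 98504 = 100936$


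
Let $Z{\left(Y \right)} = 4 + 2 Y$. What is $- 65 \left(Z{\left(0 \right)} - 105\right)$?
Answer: $6565$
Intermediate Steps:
$- 65 \left(Z{\left(0 \right)} - 105\right) = - 65 \left(\left(4 + 2 \cdot 0\right) - 105\right) = - 65 \left(\left(4 + 0\right) - 105\right) = - 65 \left(4 - 105\right) = \left(-65\right) \left(-101\right) = 6565$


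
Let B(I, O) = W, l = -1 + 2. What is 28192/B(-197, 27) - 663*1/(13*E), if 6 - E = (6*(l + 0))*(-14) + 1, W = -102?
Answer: -1257145/4539 ≈ -276.97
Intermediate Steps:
l = 1
B(I, O) = -102
E = 89 (E = 6 - ((6*(1 + 0))*(-14) + 1) = 6 - ((6*1)*(-14) + 1) = 6 - (6*(-14) + 1) = 6 - (-84 + 1) = 6 - 1*(-83) = 6 + 83 = 89)
28192/B(-197, 27) - 663*1/(13*E) = 28192/(-102) - 663/(89*13) = 28192*(-1/102) - 663/1157 = -14096/51 - 663*1/1157 = -14096/51 - 51/89 = -1257145/4539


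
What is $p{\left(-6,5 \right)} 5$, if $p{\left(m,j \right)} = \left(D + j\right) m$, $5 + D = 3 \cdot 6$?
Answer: $-540$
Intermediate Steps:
$D = 13$ ($D = -5 + 3 \cdot 6 = -5 + 18 = 13$)
$p{\left(m,j \right)} = m \left(13 + j\right)$ ($p{\left(m,j \right)} = \left(13 + j\right) m = m \left(13 + j\right)$)
$p{\left(-6,5 \right)} 5 = - 6 \left(13 + 5\right) 5 = \left(-6\right) 18 \cdot 5 = \left(-108\right) 5 = -540$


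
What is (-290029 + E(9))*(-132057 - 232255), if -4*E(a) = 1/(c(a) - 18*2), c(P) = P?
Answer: 2852848125218/27 ≈ 1.0566e+11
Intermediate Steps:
E(a) = -1/(4*(-36 + a)) (E(a) = -1/(4*(a - 18*2)) = -1/(4*(a - 36)) = -1/(4*(-36 + a)))
(-290029 + E(9))*(-132057 - 232255) = (-290029 - 1/(-144 + 4*9))*(-132057 - 232255) = (-290029 - 1/(-144 + 36))*(-364312) = (-290029 - 1/(-108))*(-364312) = (-290029 - 1*(-1/108))*(-364312) = (-290029 + 1/108)*(-364312) = -31323131/108*(-364312) = 2852848125218/27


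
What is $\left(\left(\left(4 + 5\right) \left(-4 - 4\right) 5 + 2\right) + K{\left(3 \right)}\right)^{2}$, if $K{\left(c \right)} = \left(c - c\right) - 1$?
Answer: $128881$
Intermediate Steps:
$K{\left(c \right)} = -1$ ($K{\left(c \right)} = 0 - 1 = -1$)
$\left(\left(\left(4 + 5\right) \left(-4 - 4\right) 5 + 2\right) + K{\left(3 \right)}\right)^{2} = \left(\left(\left(4 + 5\right) \left(-4 - 4\right) 5 + 2\right) - 1\right)^{2} = \left(\left(9 \left(-8\right) 5 + 2\right) - 1\right)^{2} = \left(\left(\left(-72\right) 5 + 2\right) - 1\right)^{2} = \left(\left(-360 + 2\right) - 1\right)^{2} = \left(-358 - 1\right)^{2} = \left(-359\right)^{2} = 128881$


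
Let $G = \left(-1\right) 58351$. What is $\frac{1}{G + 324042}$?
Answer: $\frac{1}{265691} \approx 3.7638 \cdot 10^{-6}$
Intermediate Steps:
$G = -58351$
$\frac{1}{G + 324042} = \frac{1}{-58351 + 324042} = \frac{1}{265691}$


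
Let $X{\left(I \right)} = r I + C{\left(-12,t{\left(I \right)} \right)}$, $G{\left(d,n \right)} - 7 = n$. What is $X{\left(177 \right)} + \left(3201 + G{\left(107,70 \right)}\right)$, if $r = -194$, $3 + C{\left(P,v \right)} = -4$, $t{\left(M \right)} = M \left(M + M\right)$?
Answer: $-31067$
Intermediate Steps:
$t{\left(M \right)} = 2 M^{2}$ ($t{\left(M \right)} = M 2 M = 2 M^{2}$)
$C{\left(P,v \right)} = -7$ ($C{\left(P,v \right)} = -3 - 4 = -7$)
$G{\left(d,n \right)} = 7 + n$
$X{\left(I \right)} = -7 - 194 I$ ($X{\left(I \right)} = - 194 I - 7 = -7 - 194 I$)
$X{\left(177 \right)} + \left(3201 + G{\left(107,70 \right)}\right) = \left(-7 - 34338\right) + \left(3201 + \left(7 + 70\right)\right) = \left(-7 - 34338\right) + \left(3201 + 77\right) = -34345 + 3278 = -31067$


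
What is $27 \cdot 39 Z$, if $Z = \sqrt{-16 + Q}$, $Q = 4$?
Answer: $2106 i \sqrt{3} \approx 3647.7 i$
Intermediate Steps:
$Z = 2 i \sqrt{3}$ ($Z = \sqrt{-16 + 4} = \sqrt{-12} = 2 i \sqrt{3} \approx 3.4641 i$)
$27 \cdot 39 Z = 27 \cdot 39 \cdot 2 i \sqrt{3} = 1053 \cdot 2 i \sqrt{3} = 2106 i \sqrt{3}$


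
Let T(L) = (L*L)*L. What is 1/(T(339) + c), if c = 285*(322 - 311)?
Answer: 1/38961354 ≈ 2.5666e-8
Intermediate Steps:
c = 3135 (c = 285*11 = 3135)
T(L) = L**3 (T(L) = L**2*L = L**3)
1/(T(339) + c) = 1/(339**3 + 3135) = 1/(38958219 + 3135) = 1/38961354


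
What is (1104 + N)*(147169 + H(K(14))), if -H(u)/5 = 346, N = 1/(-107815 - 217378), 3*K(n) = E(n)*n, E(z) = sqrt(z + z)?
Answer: 52214502033169/325193 ≈ 1.6056e+8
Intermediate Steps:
E(z) = sqrt(2)*sqrt(z) (E(z) = sqrt(2*z) = sqrt(2)*sqrt(z))
K(n) = sqrt(2)*n**(3/2)/3 (K(n) = ((sqrt(2)*sqrt(n))*n)/3 = (sqrt(2)*n**(3/2))/3 = sqrt(2)*n**(3/2)/3)
N = -1/325193 (N = 1/(-325193) = -1/325193 ≈ -3.0751e-6)
H(u) = -1730 (H(u) = -5*346 = -1730)
(1104 + N)*(147169 + H(K(14))) = (1104 - 1/325193)*(147169 - 1730) = (359013071/325193)*145439 = 52214502033169/325193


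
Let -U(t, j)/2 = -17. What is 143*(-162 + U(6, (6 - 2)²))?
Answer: -18304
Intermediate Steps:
U(t, j) = 34 (U(t, j) = -2*(-17) = 34)
143*(-162 + U(6, (6 - 2)²)) = 143*(-162 + 34) = 143*(-128) = -18304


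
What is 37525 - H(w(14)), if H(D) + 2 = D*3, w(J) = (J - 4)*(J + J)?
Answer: 36687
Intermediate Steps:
w(J) = 2*J*(-4 + J) (w(J) = (-4 + J)*(2*J) = 2*J*(-4 + J))
H(D) = -2 + 3*D (H(D) = -2 + D*3 = -2 + 3*D)
37525 - H(w(14)) = 37525 - (-2 + 3*(2*14*(-4 + 14))) = 37525 - (-2 + 3*(2*14*10)) = 37525 - (-2 + 3*280) = 37525 - (-2 + 840) = 37525 - 1*838 = 37525 - 838 = 36687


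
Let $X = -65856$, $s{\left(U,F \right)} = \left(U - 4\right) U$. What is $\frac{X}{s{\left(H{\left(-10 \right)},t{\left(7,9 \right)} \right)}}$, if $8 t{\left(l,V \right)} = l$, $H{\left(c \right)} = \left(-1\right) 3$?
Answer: $-3136$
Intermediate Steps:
$H{\left(c \right)} = -3$
$t{\left(l,V \right)} = \frac{l}{8}$
$s{\left(U,F \right)} = U \left(-4 + U\right)$ ($s{\left(U,F \right)} = \left(-4 + U\right) U = U \left(-4 + U\right)$)
$\frac{X}{s{\left(H{\left(-10 \right)},t{\left(7,9 \right)} \right)}} = - \frac{65856}{\left(-3\right) \left(-4 - 3\right)} = - \frac{65856}{\left(-3\right) \left(-7\right)} = - \frac{65856}{21} = \left(-65856\right) \frac{1}{21} = -3136$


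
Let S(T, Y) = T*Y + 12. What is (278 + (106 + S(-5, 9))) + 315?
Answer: 666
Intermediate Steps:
S(T, Y) = 12 + T*Y
(278 + (106 + S(-5, 9))) + 315 = (278 + (106 + (12 - 5*9))) + 315 = (278 + (106 + (12 - 45))) + 315 = (278 + (106 - 33)) + 315 = (278 + 73) + 315 = 351 + 315 = 666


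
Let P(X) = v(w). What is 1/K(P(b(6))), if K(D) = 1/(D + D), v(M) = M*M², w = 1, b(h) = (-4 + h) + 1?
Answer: 2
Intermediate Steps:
b(h) = -3 + h
v(M) = M³
P(X) = 1 (P(X) = 1³ = 1)
K(D) = 1/(2*D)
1/K(P(b(6))) = 1/((½)/1) = 1/((½)*1) = 1/(½) = 2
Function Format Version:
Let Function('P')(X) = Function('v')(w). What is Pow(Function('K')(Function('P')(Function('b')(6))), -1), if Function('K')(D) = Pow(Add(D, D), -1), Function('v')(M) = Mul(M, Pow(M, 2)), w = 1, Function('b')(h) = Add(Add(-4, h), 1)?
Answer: 2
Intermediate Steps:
Function('b')(h) = Add(-3, h)
Function('v')(M) = Pow(M, 3)
Function('P')(X) = 1 (Function('P')(X) = Pow(1, 3) = 1)
Function('K')(D) = Mul(Rational(1, 2), Pow(D, -1)) (Function('K')(D) = Pow(Mul(2, D), -1) = Mul(Rational(1, 2), Pow(D, -1)))
Pow(Function('K')(Function('P')(Function('b')(6))), -1) = Pow(Mul(Rational(1, 2), Pow(1, -1)), -1) = Pow(Mul(Rational(1, 2), 1), -1) = Pow(Rational(1, 2), -1) = 2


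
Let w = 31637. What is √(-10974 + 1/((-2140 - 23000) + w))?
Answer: I*√463223606269/6497 ≈ 104.76*I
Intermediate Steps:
√(-10974 + 1/((-2140 - 23000) + w)) = √(-10974 + 1/((-2140 - 23000) + 31637)) = √(-10974 + 1/(-25140 + 31637)) = √(-10974 + 1/6497) = √(-71298077/6497) = I*√463223606269/6497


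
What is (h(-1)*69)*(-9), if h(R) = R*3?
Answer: 1863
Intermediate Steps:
h(R) = 3*R
(h(-1)*69)*(-9) = ((3*(-1))*69)*(-9) = -3*69*(-9) = -207*(-9) = 1863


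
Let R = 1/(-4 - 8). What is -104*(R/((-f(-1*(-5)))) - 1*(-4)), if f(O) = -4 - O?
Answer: -11206/27 ≈ -415.04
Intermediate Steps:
R = -1/12 (R = 1/(-12) = -1/12 ≈ -0.083333)
-104*(R/((-f(-1*(-5)))) - 1*(-4)) = -104*(-(-1/(-4 - (-1)*(-5)))/12 - 1*(-4)) = -104*(-(-1/(-4 - 1*5))/12 + 4) = -104*(-(-1/(-4 - 5))/12 + 4) = -104*(-1/(12*((-1*(-9)))) + 4) = -104*(-1/12/9 + 4) = -104*(-1/12*1/9 + 4) = -104*(-1/108 + 4) = -104*431/108 = -11206/27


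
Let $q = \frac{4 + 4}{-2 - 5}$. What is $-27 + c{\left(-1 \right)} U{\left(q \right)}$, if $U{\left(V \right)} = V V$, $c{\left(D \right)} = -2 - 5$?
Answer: $- \frac{253}{7} \approx -36.143$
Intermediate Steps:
$q = - \frac{8}{7}$ ($q = \frac{8}{-7} = 8 \left(- \frac{1}{7}\right) = - \frac{8}{7} \approx -1.1429$)
$c{\left(D \right)} = -7$ ($c{\left(D \right)} = -2 - 5 = -7$)
$U{\left(V \right)} = V^{2}$
$-27 + c{\left(-1 \right)} U{\left(q \right)} = -27 - 7 \left(- \frac{8}{7}\right)^{2} = -27 - \frac{64}{7} = - \frac{253}{7}$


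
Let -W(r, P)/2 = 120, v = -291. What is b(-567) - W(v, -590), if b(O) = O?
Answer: -327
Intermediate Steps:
W(r, P) = -240 (W(r, P) = -2*120 = -240)
b(-567) - W(v, -590) = -567 - 1*(-240) = -567 + 240 = -327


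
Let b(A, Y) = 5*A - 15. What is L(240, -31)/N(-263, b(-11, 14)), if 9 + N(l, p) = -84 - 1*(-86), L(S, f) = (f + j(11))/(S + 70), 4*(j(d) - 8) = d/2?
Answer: 173/17360 ≈ 0.0099654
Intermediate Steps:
j(d) = 8 + d/8 (j(d) = 8 + (d/2)/4 = 8 + d/8)
b(A, Y) = -15 + 5*A
L(S, f) = (75/8 + f)/(70 + S) (L(S, f) = (f + (8 + (1/8)*11))/(S + 70) = (f + (8 + 11/8))/(70 + S) = (f + 75/8)/(70 + S) = (75/8 + f)/(70 + S))
N(l, p) = -7 (N(l, p) = -9 + (-84 - 1*(-86)) = -9 + (-84 + 86) = -9 + 2 = -7)
L(240, -31)/N(-263, b(-11, 14)) = ((75/8 - 31)/(70 + 240))/(-7) = (-173/8/310)*(-1/7) = ((1/310)*(-173/8))*(-1/7) = -173/2480*(-1/7) = 173/17360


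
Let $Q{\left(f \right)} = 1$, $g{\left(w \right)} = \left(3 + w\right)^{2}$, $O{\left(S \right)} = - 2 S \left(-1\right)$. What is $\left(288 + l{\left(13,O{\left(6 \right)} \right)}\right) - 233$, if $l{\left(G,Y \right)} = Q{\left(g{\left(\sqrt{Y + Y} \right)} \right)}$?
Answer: $56$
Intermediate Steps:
$O{\left(S \right)} = 2 S$
$l{\left(G,Y \right)} = 1$
$\left(288 + l{\left(13,O{\left(6 \right)} \right)}\right) - 233 = \left(288 + 1\right) - 233 = 289 - 233 = 56$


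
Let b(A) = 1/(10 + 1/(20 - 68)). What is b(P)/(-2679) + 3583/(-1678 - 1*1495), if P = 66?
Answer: -80666751/71433749 ≈ -1.1293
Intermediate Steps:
b(A) = 48/479 (b(A) = 1/(10 + 1/(-48)) = 1/(10 - 1/48) = 1/(479/48) = 48/479)
b(P)/(-2679) + 3583/(-1678 - 1*1495) = (48/479)/(-2679) + 3583/(-1678 - 1*1495) = (48/479)*(-1/2679) + 3583/(-1678 - 1495) = -16/427747 + 3583/(-3173) = -16/427747 + 3583*(-1/3173) = -16/427747 - 3583/3173 = -80666751/71433749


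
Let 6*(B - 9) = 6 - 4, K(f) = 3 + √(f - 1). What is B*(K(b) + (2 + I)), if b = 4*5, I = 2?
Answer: 196/3 + 28*√19/3 ≈ 106.02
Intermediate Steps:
b = 20
K(f) = 3 + √(-1 + f)
B = 28/3 (B = 9 + (6 - 4)/6 = 9 + (⅙)*2 = 9 + ⅓ = 28/3 ≈ 9.3333)
B*(K(b) + (2 + I)) = 28*((3 + √(-1 + 20)) + (2 + 2))/3 = 28*((3 + √19) + 4)/3 = 28*(7 + √19)/3 = 196/3 + 28*√19/3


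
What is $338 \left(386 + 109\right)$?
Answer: $167310$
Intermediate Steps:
$338 \left(386 + 109\right) = 338 \cdot 495 = 167310$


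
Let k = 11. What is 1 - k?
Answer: -10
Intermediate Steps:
1 - k = 1 - 1*11 = 1 - 11 = -10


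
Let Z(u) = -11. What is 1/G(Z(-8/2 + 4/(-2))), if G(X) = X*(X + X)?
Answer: 1/242 ≈ 0.0041322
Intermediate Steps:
G(X) = 2*X² (G(X) = X*(2*X) = 2*X²)
1/G(Z(-8/2 + 4/(-2))) = 1/(2*(-11)²) = 1/(2*121) = 1/242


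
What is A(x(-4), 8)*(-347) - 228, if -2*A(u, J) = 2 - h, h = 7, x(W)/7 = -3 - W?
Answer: -2191/2 ≈ -1095.5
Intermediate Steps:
x(W) = -21 - 7*W (x(W) = 7*(-3 - W) = -21 - 7*W)
A(u, J) = 5/2 (A(u, J) = -(2 - 1*7)/2 = -(2 - 7)/2 = -1/2*(-5) = 5/2)
A(x(-4), 8)*(-347) - 228 = (5/2)*(-347) - 228 = -1735/2 - 228 = -2191/2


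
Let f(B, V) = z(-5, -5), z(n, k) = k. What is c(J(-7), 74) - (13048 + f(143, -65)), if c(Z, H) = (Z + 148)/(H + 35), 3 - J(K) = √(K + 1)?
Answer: -1421536/109 - I*√6/109 ≈ -13042.0 - 0.022472*I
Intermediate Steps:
f(B, V) = -5
J(K) = 3 - √(1 + K) (J(K) = 3 - √(K + 1) = 3 - √(1 + K))
c(Z, H) = (148 + Z)/(35 + H)
c(J(-7), 74) - (13048 + f(143, -65)) = (148 + (3 - √(1 - 7)))/(35 + 74) - (13048 - 5) = (148 + (3 - √(-6)))/109 - 1*13043 = (148 + (3 - I*√6))/109 - 13043 = (151 - I*√6)/109 - 13043 = (151/109 - I*√6/109) - 13043 = -1421536/109 - I*√6/109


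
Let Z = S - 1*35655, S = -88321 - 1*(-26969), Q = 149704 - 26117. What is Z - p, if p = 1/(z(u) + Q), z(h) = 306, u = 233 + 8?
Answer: -12018488252/123893 ≈ -97007.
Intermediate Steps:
u = 241
Q = 123587
S = -61352 (S = -88321 + 26969 = -61352)
Z = -97007 (Z = -61352 - 1*35655 = -61352 - 35655 = -97007)
p = 1/123893 (p = 1/(306 + 123587) = 1/123893 ≈ 8.0715e-6)
Z - p = -97007 - 1*1/123893 = -97007 - 1/123893 = -12018488252/123893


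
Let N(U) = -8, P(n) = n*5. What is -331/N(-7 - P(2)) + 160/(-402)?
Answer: 65891/1608 ≈ 40.977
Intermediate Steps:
P(n) = 5*n
-331/N(-7 - P(2)) + 160/(-402) = -331/(-8) + 160/(-402) = -331*(-⅛) + 160*(-1/402) = 331/8 - 80/201 = 65891/1608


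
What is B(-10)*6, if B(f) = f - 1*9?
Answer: -114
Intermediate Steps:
B(f) = -9 + f (B(f) = f - 9 = -9 + f)
B(-10)*6 = (-9 - 10)*6 = -19*6 = -114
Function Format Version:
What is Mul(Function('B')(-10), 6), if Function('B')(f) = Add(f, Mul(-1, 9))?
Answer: -114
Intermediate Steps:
Function('B')(f) = Add(-9, f) (Function('B')(f) = Add(f, -9) = Add(-9, f))
Mul(Function('B')(-10), 6) = Mul(Add(-9, -10), 6) = Mul(-19, 6) = -114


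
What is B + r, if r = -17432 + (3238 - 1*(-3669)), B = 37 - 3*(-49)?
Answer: -10341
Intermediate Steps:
B = 184 (B = 37 + 147 = 184)
r = -10525 (r = -17432 + (3238 + 3669) = -17432 + 6907 = -10525)
B + r = 184 - 10525 = -10341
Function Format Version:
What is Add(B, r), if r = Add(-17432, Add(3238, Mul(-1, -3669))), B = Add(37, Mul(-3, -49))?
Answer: -10341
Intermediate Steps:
B = 184 (B = Add(37, 147) = 184)
r = -10525 (r = Add(-17432, Add(3238, 3669)) = Add(-17432, 6907) = -10525)
Add(B, r) = Add(184, -10525) = -10341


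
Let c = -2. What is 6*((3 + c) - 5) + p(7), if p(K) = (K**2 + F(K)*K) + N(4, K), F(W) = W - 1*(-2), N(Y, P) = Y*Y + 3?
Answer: 107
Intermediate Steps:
N(Y, P) = 3 + Y**2 (N(Y, P) = Y**2 + 3 = 3 + Y**2)
F(W) = 2 + W (F(W) = W + 2 = 2 + W)
p(K) = 19 + K**2 + K*(2 + K) (p(K) = (K**2 + (2 + K)*K) + (3 + 4**2) = (K**2 + K*(2 + K)) + (3 + 16) = (K**2 + K*(2 + K)) + 19 = 19 + K**2 + K*(2 + K))
6*((3 + c) - 5) + p(7) = 6*((3 - 2) - 5) + (19 + 7**2 + 7*(2 + 7)) = 6*(1 - 5) + (19 + 49 + 7*9) = 6*(-4) + (19 + 49 + 63) = -24 + 131 = 107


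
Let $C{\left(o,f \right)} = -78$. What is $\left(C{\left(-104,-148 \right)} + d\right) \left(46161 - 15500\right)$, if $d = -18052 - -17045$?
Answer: $-33267185$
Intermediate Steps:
$d = -1007$ ($d = -18052 + 17045 = -1007$)
$\left(C{\left(-104,-148 \right)} + d\right) \left(46161 - 15500\right) = \left(-78 - 1007\right) \left(46161 - 15500\right) = \left(-1085\right) 30661 = -33267185$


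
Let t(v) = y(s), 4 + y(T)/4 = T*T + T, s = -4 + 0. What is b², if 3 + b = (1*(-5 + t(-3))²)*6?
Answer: 19105641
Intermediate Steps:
s = -4
y(T) = -16 + 4*T + 4*T² (y(T) = -16 + 4*(T*T + T) = -16 + 4*(T² + T) = -16 + 4*(T + T²) = -16 + (4*T + 4*T²) = -16 + 4*T + 4*T²)
t(v) = 32 (t(v) = -16 + 4*(-4) + 4*(-4)² = -16 - 16 + 4*16 = -16 - 16 + 64 = 32)
b = 4371 (b = -3 + (1*(-5 + 32)²)*6 = -3 + (1*27²)*6 = -3 + (1*729)*6 = -3 + 729*6 = -3 + 4374 = 4371)
b² = 4371² = 19105641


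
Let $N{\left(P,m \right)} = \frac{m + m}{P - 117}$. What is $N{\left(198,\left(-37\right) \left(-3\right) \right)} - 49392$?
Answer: $- \frac{1333510}{27} \approx -49389.0$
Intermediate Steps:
$N{\left(P,m \right)} = \frac{2 m}{-117 + P}$
$N{\left(198,\left(-37\right) \left(-3\right) \right)} - 49392 = \frac{2 \left(\left(-37\right) \left(-3\right)\right)}{-117 + 198} - 49392 = 2 \cdot 111 \cdot \frac{1}{81} - 49392 = \frac{74}{27} - 49392 = - \frac{1333510}{27}$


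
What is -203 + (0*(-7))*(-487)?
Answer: -203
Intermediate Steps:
-203 + (0*(-7))*(-487) = -203 + 0*(-487) = -203 + 0 = -203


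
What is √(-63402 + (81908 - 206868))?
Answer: I*√188362 ≈ 434.01*I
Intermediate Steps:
√(-63402 + (81908 - 206868)) = √(-63402 - 124960) = √(-188362) = I*√188362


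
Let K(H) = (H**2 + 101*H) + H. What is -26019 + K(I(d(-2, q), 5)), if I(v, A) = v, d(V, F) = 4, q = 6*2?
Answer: -25595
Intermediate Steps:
q = 12
K(H) = H**2 + 102*H
-26019 + K(I(d(-2, q), 5)) = -26019 + 4*(102 + 4) = -26019 + 4*106 = -26019 + 424 = -25595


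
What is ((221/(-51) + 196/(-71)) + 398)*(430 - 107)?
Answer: 26893949/213 ≈ 1.2626e+5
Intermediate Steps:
((221/(-51) + 196/(-71)) + 398)*(430 - 107) = ((221*(-1/51) + 196*(-1/71)) + 398)*323 = ((-13/3 - 196/71) + 398)*323 = (-1511/213 + 398)*323 = (83263/213)*323 = 26893949/213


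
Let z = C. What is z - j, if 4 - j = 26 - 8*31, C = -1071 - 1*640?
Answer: -1937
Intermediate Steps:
C = -1711 (C = -1071 - 640 = -1711)
z = -1711
j = 226 (j = 4 - (26 - 8*31) = 4 - (26 - 248) = 4 - 1*(-222) = 4 + 222 = 226)
z - j = -1711 - 1*226 = -1711 - 226 = -1937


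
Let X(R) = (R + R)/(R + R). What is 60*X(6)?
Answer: 60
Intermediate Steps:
X(R) = 1 (X(R) = (2*R)/((2*R)) = (2*R)*(1/(2*R)) = 1)
60*X(6) = 60*1 = 60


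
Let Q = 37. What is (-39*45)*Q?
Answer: -64935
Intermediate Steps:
(-39*45)*Q = -39*45*37 = -1755*37 = -64935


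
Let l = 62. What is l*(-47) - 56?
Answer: -2970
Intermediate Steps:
l*(-47) - 56 = 62*(-47) - 56 = -2914 - 56 = -2970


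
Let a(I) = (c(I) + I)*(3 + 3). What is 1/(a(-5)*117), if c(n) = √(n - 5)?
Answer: -1/4914 - I*√10/24570 ≈ -0.0002035 - 0.0001287*I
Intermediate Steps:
c(n) = √(-5 + n)
a(I) = 6*I + 6*√(-5 + I) (a(I) = (√(-5 + I) + I)*(3 + 3) = (I + √(-5 + I))*6 = 6*I + 6*√(-5 + I))
1/(a(-5)*117) = 1/((6*(-5) + 6*√(-5 - 5))*117) = 1/((-30 + 6*√(-10))*117) = 1/((-30 + 6*(I*√10))*117) = 1/((-30 + 6*I*√10)*117) = 1/(-3510 + 702*I*√10)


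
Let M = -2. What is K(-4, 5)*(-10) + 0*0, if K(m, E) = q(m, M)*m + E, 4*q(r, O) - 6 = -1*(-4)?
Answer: 50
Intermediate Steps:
q(r, O) = 5/2 (q(r, O) = 3/2 + (-1*(-4))/4 = 3/2 + (¼)*4 = 3/2 + 1 = 5/2)
K(m, E) = E + 5*m/2 (K(m, E) = 5*m/2 + E = E + 5*m/2)
K(-4, 5)*(-10) + 0*0 = (5 + (5/2)*(-4))*(-10) + 0*0 = (5 - 10)*(-10) + 0 = -5*(-10) + 0 = 50 + 0 = 50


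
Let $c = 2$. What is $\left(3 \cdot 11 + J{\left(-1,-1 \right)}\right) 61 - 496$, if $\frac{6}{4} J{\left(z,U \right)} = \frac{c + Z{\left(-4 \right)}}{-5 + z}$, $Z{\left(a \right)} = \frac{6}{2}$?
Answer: $\frac{13348}{9} \approx 1483.1$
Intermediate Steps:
$Z{\left(a \right)} = 3$ ($Z{\left(a \right)} = 6 \cdot \frac{1}{2} = 3$)
$J{\left(z,U \right)} = \frac{10}{3 \left(-5 + z\right)}$ ($J{\left(z,U \right)} = \frac{2 \frac{2 + 3}{-5 + z}}{3} = \frac{2 \frac{5}{-5 + z}}{3} = \frac{10}{3 \left(-5 + z\right)}$)
$\left(3 \cdot 11 + J{\left(-1,-1 \right)}\right) 61 - 496 = \left(3 \cdot 11 + \frac{10}{3 \left(-5 - 1\right)}\right) 61 - 496 = \left(33 + \frac{10}{3 \left(-6\right)}\right) 61 - 496 = \left(33 + \frac{10}{3} \left(- \frac{1}{6}\right)\right) 61 - 496 = \left(33 - \frac{5}{9}\right) 61 - 496 = \frac{292}{9} \cdot 61 - 496 = \frac{17812}{9} - 496 = \frac{13348}{9}$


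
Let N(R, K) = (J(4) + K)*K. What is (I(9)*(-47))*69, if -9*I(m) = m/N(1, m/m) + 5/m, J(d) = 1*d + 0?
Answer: 114586/135 ≈ 848.79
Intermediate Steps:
J(d) = d (J(d) = d + 0 = d)
N(R, K) = K*(4 + K) (N(R, K) = (4 + K)*K = K*(4 + K))
I(m) = -5/(9*m) - m/45 (I(m) = -(m/(((m/m)*(4 + m/m))) + 5/m)/9 = -(m/((1*(4 + 1))) + 5/m)/9 = -(m/((1*5)) + 5/m)/9 = -(m/5 + 5/m)/9 = -(5/m + m/5)/9 = -5/(9*m) - m/45)
(I(9)*(-47))*69 = (((1/45)*(-25 - 1*9²)/9)*(-47))*69 = (((1/45)*(⅑)*(-25 - 1*81))*(-47))*69 = (((1/45)*(⅑)*(-25 - 81))*(-47))*69 = (((1/45)*(⅑)*(-106))*(-47))*69 = -106/405*(-47)*69 = (4982/405)*69 = 114586/135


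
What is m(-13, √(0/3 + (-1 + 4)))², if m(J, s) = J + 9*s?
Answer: 412 - 234*√3 ≈ 6.7001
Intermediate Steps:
m(-13, √(0/3 + (-1 + 4)))² = (-13 + 9*√(0/3 + (-1 + 4)))² = (-13 + 9*√(0*(⅓) + 3))² = (-13 + 9*√(0 + 3))² = (-13 + 9*√3)²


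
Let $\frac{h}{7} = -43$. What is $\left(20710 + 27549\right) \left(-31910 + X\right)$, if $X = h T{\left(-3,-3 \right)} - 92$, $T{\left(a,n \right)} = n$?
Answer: $-1500806641$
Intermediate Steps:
$h = -301$ ($h = 7 \left(-43\right) = -301$)
$X = 811$ ($X = \left(-301\right) \left(-3\right) - 92 = 903 - 92 = 811$)
$\left(20710 + 27549\right) \left(-31910 + X\right) = \left(20710 + 27549\right) \left(-31910 + 811\right) = 48259 \left(-31099\right) = -1500806641$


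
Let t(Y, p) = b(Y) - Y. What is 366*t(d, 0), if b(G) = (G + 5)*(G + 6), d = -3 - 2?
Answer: 1830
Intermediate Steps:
d = -5
b(G) = (5 + G)*(6 + G)
t(Y, p) = 30 + Y**2 + 10*Y (t(Y, p) = (30 + Y**2 + 11*Y) - Y = 30 + Y**2 + 10*Y)
366*t(d, 0) = 366*(30 + (-5)**2 + 10*(-5)) = 366*(30 + 25 - 50) = 366*5 = 1830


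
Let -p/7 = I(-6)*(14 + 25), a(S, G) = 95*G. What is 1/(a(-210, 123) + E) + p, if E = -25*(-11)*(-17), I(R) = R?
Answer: 11482381/7010 ≈ 1638.0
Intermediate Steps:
p = 1638 (p = -(-42)*(14 + 25) = -(-42)*39 = -7*(-234) = 1638)
E = -4675 (E = 275*(-17) = -4675)
1/(a(-210, 123) + E) + p = 1/(95*123 - 4675) + 1638 = 1/(11685 - 4675) + 1638 = 1/7010 + 1638 = 11482381/7010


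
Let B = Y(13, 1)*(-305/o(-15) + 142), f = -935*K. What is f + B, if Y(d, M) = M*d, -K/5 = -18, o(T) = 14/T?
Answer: -1092781/14 ≈ -78056.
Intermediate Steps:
K = 90 (K = -5*(-18) = 90)
f = -84150 (f = -935*90 = -84150)
B = 85319/14 (B = (1*13)*(-305/(14/(-15)) + 142) = 13*(-305/(14*(-1/15)) + 142) = 13*(-305/(-14/15) + 142) = 13*(-305*(-15/14) + 142) = 13*(4575/14 + 142) = 13*(6563/14) = 85319/14 ≈ 6094.2)
f + B = -84150 + 85319/14 = -1092781/14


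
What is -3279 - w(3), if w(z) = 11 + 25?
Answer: -3315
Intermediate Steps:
w(z) = 36
-3279 - w(3) = -3279 - 1*36 = -3279 - 36 = -3315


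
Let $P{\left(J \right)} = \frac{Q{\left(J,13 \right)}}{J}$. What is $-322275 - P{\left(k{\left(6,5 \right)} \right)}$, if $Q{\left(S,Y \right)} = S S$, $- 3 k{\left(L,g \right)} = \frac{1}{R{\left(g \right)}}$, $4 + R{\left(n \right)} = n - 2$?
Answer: $- \frac{966826}{3} \approx -3.2228 \cdot 10^{5}$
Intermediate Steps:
$R{\left(n \right)} = -6 + n$ ($R{\left(n \right)} = -4 + \left(n - 2\right) = -4 + \left(-2 + n\right) = -6 + n$)
$k{\left(L,g \right)} = - \frac{1}{3 \left(-6 + g\right)}$
$Q{\left(S,Y \right)} = S^{2}$
$P{\left(J \right)} = J$ ($P{\left(J \right)} = \frac{J^{2}}{J} = J$)
$-322275 - P{\left(k{\left(6,5 \right)} \right)} = -322275 - - \frac{1}{-18 + 3 \cdot 5} = -322275 - - \frac{1}{-18 + 15} = -322275 - - \frac{1}{-3} = -322275 - \left(-1\right) \left(- \frac{1}{3}\right) = -322275 - \frac{1}{3} = - \frac{966826}{3}$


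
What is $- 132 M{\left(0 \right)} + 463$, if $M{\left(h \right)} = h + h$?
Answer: $463$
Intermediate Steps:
$M{\left(h \right)} = 2 h$
$- 132 M{\left(0 \right)} + 463 = - 132 \cdot 2 \cdot 0 + 463 = \left(-132\right) 0 + 463 = 0 + 463 = 463$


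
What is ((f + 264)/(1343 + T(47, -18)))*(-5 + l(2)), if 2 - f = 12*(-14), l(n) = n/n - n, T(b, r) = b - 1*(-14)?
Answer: -217/117 ≈ -1.8547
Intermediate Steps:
T(b, r) = 14 + b (T(b, r) = b + 14 = 14 + b)
l(n) = 1 - n
f = 170 (f = 2 - 12*(-14) = 2 - 1*(-168) = 2 + 168 = 170)
((f + 264)/(1343 + T(47, -18)))*(-5 + l(2)) = ((170 + 264)/(1343 + (14 + 47)))*(-5 + (1 - 1*2)) = (434/(1343 + 61))*(-5 + (1 - 2)) = (434/1404)*(-5 - 1) = (434*(1/1404))*(-6) = (217/702)*(-6) = -217/117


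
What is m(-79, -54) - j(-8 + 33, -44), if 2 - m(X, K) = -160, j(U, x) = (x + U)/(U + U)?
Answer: 8119/50 ≈ 162.38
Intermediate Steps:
j(U, x) = (U + x)/(2*U) (j(U, x) = (U + x)/((2*U)) = (U + x)*(1/(2*U)) = (U + x)/(2*U))
m(X, K) = 162 (m(X, K) = 2 - 1*(-160) = 2 + 160 = 162)
m(-79, -54) - j(-8 + 33, -44) = 162 - ((-8 + 33) - 44)/(2*(-8 + 33)) = 162 - (25 - 44)/(2*25) = 162 - (-19)/(2*25) = 162 - 1*(-19/50) = 162 + 19/50 = 8119/50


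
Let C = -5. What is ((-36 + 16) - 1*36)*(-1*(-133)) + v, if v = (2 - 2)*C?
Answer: -7448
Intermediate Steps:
v = 0 (v = (2 - 2)*(-5) = 0*(-5) = 0)
((-36 + 16) - 1*36)*(-1*(-133)) + v = ((-36 + 16) - 1*36)*(-1*(-133)) + 0 = (-20 - 36)*133 + 0 = -56*133 + 0 = -7448 + 0 = -7448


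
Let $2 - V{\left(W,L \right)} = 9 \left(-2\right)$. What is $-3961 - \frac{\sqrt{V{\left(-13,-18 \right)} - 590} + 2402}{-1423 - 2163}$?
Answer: $- \frac{7100872}{1793} + \frac{i \sqrt{570}}{3586} \approx -3960.3 + 0.0066577 i$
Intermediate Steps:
$V{\left(W,L \right)} = 20$ ($V{\left(W,L \right)} = 2 - 9 \left(-2\right) = 2 - -18 = 2 + 18 = 20$)
$-3961 - \frac{\sqrt{V{\left(-13,-18 \right)} - 590} + 2402}{-1423 - 2163} = -3961 - \frac{\sqrt{20 - 590} + 2402}{-1423 - 2163} = -3961 - \frac{\sqrt{-570} + 2402}{-3586} = -3961 - \left(i \sqrt{570} + 2402\right) \left(- \frac{1}{3586}\right) = -3961 - \left(2402 + i \sqrt{570}\right) \left(- \frac{1}{3586}\right) = -3961 - \left(- \frac{1201}{1793} - \frac{i \sqrt{570}}{3586}\right) = -3961 + \left(\frac{1201}{1793} + \frac{i \sqrt{570}}{3586}\right) = - \frac{7100872}{1793} + \frac{i \sqrt{570}}{3586}$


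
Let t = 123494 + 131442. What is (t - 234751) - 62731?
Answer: -42546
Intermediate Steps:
t = 254936
(t - 234751) - 62731 = (254936 - 234751) - 62731 = 20185 - 62731 = -42546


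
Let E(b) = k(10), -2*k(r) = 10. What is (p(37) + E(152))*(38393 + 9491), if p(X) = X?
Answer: 1532288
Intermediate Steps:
k(r) = -5 (k(r) = -½*10 = -5)
E(b) = -5
(p(37) + E(152))*(38393 + 9491) = (37 - 5)*(38393 + 9491) = 32*47884 = 1532288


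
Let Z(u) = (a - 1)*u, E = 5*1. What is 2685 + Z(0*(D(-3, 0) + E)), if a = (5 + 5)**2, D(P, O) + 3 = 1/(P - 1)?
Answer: 2685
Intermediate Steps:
D(P, O) = -3 + 1/(-1 + P) (D(P, O) = -3 + 1/(P - 1) = -3 + 1/(-1 + P))
a = 100 (a = 10**2 = 100)
E = 5
Z(u) = 99*u (Z(u) = (100 - 1)*u = 99*u)
2685 + Z(0*(D(-3, 0) + E)) = 2685 + 99*(0*((4 - 3*(-3))/(-1 - 3) + 5)) = 2685 + 99*(0*((4 + 9)/(-4) + 5)) = 2685 + 99*(0*(-1/4*13 + 5)) = 2685 + 99*(0*(-13/4 + 5)) = 2685 + 99*(0*(7/4)) = 2685 + 99*0 = 2685 + 0 = 2685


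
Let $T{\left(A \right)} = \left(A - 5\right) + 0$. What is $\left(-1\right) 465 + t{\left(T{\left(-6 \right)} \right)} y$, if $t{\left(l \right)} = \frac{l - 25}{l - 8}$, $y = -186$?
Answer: $- \frac{15531}{19} \approx -817.42$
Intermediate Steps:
$T{\left(A \right)} = -5 + A$ ($T{\left(A \right)} = \left(-5 + A\right) + 0 = -5 + A$)
$t{\left(l \right)} = \frac{-25 + l}{-8 + l}$
$\left(-1\right) 465 + t{\left(T{\left(-6 \right)} \right)} y = \left(-1\right) 465 + \frac{-25 - 11}{-8 - 11} \left(-186\right) = -465 + \frac{-25 - 11}{-8 - 11} \left(-186\right) = -465 + \frac{1}{-19} \left(-36\right) \left(-186\right) = -465 + \left(- \frac{1}{19}\right) \left(-36\right) \left(-186\right) = -465 + \frac{36}{19} \left(-186\right) = -465 - \frac{6696}{19} = - \frac{15531}{19}$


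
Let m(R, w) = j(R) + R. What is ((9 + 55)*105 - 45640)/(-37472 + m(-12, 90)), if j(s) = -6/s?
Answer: 77840/74967 ≈ 1.0383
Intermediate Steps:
m(R, w) = R - 6/R (m(R, w) = -6/R + R = R - 6/R)
((9 + 55)*105 - 45640)/(-37472 + m(-12, 90)) = ((9 + 55)*105 - 45640)/(-37472 + (-12 - 6/(-12))) = (64*105 - 45640)/(-37472 + (-12 - 6*(-1/12))) = (6720 - 45640)/(-37472 + (-12 + 1/2)) = -38920/(-37472 - 23/2) = -38920/(-74967/2) = -38920*(-2/74967) = 77840/74967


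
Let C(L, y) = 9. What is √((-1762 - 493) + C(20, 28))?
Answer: I*√2246 ≈ 47.392*I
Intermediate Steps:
√((-1762 - 493) + C(20, 28)) = √((-1762 - 493) + 9) = √(-2255 + 9) = √(-2246) = I*√2246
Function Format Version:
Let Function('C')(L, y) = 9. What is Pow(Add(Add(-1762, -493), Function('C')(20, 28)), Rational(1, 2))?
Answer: Mul(I, Pow(2246, Rational(1, 2))) ≈ Mul(47.392, I)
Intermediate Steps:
Pow(Add(Add(-1762, -493), Function('C')(20, 28)), Rational(1, 2)) = Pow(Add(Add(-1762, -493), 9), Rational(1, 2)) = Pow(Add(-2255, 9), Rational(1, 2)) = Pow(-2246, Rational(1, 2)) = Mul(I, Pow(2246, Rational(1, 2)))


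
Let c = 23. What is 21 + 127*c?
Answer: 2942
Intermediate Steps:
21 + 127*c = 21 + 127*23 = 21 + 2921 = 2942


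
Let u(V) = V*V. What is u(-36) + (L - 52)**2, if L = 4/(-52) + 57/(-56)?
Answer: 2180913673/529984 ≈ 4115.1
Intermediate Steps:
u(V) = V**2
L = -797/728 (L = 4*(-1/52) + 57*(-1/56) = -1/13 - 57/56 = -797/728 ≈ -1.0948)
u(-36) + (L - 52)**2 = (-36)**2 + (-797/728 - 52)**2 = 1296 + (-38653/728)**2 = 1296 + 1494054409/529984 = 2180913673/529984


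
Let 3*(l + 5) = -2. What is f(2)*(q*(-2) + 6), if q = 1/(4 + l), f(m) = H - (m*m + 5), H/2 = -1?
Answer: -396/5 ≈ -79.200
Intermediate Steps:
l = -17/3 (l = -5 + (⅓)*(-2) = -5 - ⅔ = -17/3 ≈ -5.6667)
H = -2 (H = 2*(-1) = -2)
f(m) = -7 - m² (f(m) = -2 - (m*m + 5) = -2 - (m² + 5) = -2 - (5 + m²) = -2 + (-5 - m²) = -7 - m²)
q = -⅗ (q = 1/(4 - 17/3) = 1/(-5/3) = -⅗ ≈ -0.60000)
f(2)*(q*(-2) + 6) = (-7 - 1*2²)*(-⅗*(-2) + 6) = (-7 - 1*4)*(6/5 + 6) = (-7 - 4)*(36/5) = -11*36/5 = -396/5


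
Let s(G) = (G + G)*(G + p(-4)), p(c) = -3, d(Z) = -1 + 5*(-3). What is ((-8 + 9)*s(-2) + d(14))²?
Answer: 16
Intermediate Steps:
d(Z) = -16 (d(Z) = -1 - 15 = -16)
s(G) = 2*G*(-3 + G) (s(G) = (G + G)*(G - 3) = (2*G)*(-3 + G) = 2*G*(-3 + G))
((-8 + 9)*s(-2) + d(14))² = ((-8 + 9)*(2*(-2)*(-3 - 2)) - 16)² = (1*(2*(-2)*(-5)) - 16)² = (1*20 - 16)² = (20 - 16)² = 4² = 16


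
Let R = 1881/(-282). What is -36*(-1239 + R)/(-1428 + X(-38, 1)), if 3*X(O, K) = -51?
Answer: -2107674/67915 ≈ -31.034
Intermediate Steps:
X(O, K) = -17 (X(O, K) = (⅓)*(-51) = -17)
R = -627/94 (R = 1881*(-1/282) = -627/94 ≈ -6.6702)
-36*(-1239 + R)/(-1428 + X(-38, 1)) = -36*(-1239 - 627/94)/(-1428 - 17) = -(-2107674)/(47*(-1445)) = -(-2107674)*(-1)/(47*1445) = -36*117093/135830 = -2107674/67915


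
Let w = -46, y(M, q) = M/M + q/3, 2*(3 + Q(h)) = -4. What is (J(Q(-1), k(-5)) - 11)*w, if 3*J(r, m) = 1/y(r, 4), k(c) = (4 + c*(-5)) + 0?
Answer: 3496/7 ≈ 499.43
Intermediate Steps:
Q(h) = -5 (Q(h) = -3 + (½)*(-4) = -3 - 2 = -5)
y(M, q) = 1 + q/3 (y(M, q) = 1 + q*(⅓) = 1 + q/3)
k(c) = 4 - 5*c (k(c) = (4 - 5*c) + 0 = 4 - 5*c)
J(r, m) = ⅐ (J(r, m) = 1/(3*(1 + (⅓)*4)) = 1/(3*(1 + 4/3)) = 1/(3*(7/3)) = (⅓)*(3/7) = ⅐)
(J(Q(-1), k(-5)) - 11)*w = (⅐ - 11)*(-46) = -76/7*(-46) = 3496/7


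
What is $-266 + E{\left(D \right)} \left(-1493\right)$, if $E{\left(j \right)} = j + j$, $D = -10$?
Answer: $29594$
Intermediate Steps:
$E{\left(j \right)} = 2 j$
$-266 + E{\left(D \right)} \left(-1493\right) = -266 + 2 \left(-10\right) \left(-1493\right) = -266 - -29860 = -266 + 29860 = 29594$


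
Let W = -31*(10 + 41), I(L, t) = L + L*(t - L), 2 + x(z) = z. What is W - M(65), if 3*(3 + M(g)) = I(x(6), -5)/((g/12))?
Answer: -102442/65 ≈ -1576.0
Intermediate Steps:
x(z) = -2 + z
W = -1581 (W = -31*51 = -1581)
M(g) = -3 - 128/g (M(g) = -3 + (((-2 + 6)*(1 - 5 - (-2 + 6)))/((g/12)))/3 = -3 + ((4*(1 - 5 - 1*4))/((g*(1/12))))/3 = -3 + ((4*(1 - 5 - 4))/((g/12)))/3 = -3 + ((4*(-8))*(12/g))/3 = -3 + (-384/g)/3 = -3 - 128/g)
W - M(65) = -1581 - (-3 - 128/65) = -1581 - 1*(-323/65) = -1581 + 323/65 = -102442/65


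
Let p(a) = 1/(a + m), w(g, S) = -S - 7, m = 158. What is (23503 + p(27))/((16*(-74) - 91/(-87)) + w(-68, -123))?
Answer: -378280872/17172625 ≈ -22.028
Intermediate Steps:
w(g, S) = -7 - S
p(a) = 1/(158 + a) (p(a) = 1/(a + 158) = 1/(158 + a))
(23503 + p(27))/((16*(-74) - 91/(-87)) + w(-68, -123)) = (23503 + 1/(158 + 27))/((16*(-74) - 91/(-87)) + (-7 - 1*(-123))) = (23503 + 1/185)/((-1184 - 91*(-1/87)) + (-7 + 123)) = (23503 + 1/185)/((-1184 + 91/87) + 116) = 4348056/(185*(-102917/87 + 116)) = 4348056/(185*(-92825/87)) = (4348056/185)*(-87/92825) = -378280872/17172625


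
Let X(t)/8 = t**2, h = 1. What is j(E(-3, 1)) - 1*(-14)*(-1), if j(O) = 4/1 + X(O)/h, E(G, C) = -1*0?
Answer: -10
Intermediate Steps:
E(G, C) = 0
X(t) = 8*t**2
j(O) = 4 + 8*O**2 (j(O) = 4/1 + (8*O**2)/1 = 4*1 + (8*O**2)*1 = 4 + 8*O**2)
j(E(-3, 1)) - 1*(-14)*(-1) = (4 + 8*0**2) - 1*(-14)*(-1) = (4 + 8*0) + 14*(-1) = (4 + 0) - 14 = 4 - 14 = -10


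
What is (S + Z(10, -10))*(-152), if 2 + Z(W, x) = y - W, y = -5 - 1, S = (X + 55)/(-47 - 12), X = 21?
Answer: 172976/59 ≈ 2931.8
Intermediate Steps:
S = -76/59 (S = (21 + 55)/(-47 - 12) = 76/(-59) = 76*(-1/59) = -76/59 ≈ -1.2881)
y = -6
Z(W, x) = -8 - W (Z(W, x) = -2 + (-6 - W) = -8 - W)
(S + Z(10, -10))*(-152) = (-76/59 + (-8 - 1*10))*(-152) = (-76/59 + (-8 - 10))*(-152) = (-76/59 - 18)*(-152) = -1138/59*(-152) = 172976/59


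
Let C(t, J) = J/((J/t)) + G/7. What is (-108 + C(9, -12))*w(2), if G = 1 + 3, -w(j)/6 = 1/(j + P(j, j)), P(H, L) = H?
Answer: 2067/14 ≈ 147.64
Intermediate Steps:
w(j) = -3/j (w(j) = -6/(j + j) = -6*1/(2*j) = -3/j)
G = 4
C(t, J) = 4/7 + t (C(t, J) = J/((J/t)) + 4/7 = J*(t/J) + 4*(⅐) = t + 4/7 = 4/7 + t)
(-108 + C(9, -12))*w(2) = (-108 + (4/7 + 9))*(-3/2) = (-108 + 67/7)*(-3*½) = -689/7*(-3/2) = 2067/14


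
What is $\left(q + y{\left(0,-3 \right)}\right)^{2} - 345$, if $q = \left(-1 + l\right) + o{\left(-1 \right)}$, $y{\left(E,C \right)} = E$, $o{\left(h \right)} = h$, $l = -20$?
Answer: $139$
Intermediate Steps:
$q = -22$ ($q = \left(-1 - 20\right) - 1 = -21 - 1 = -22$)
$\left(q + y{\left(0,-3 \right)}\right)^{2} - 345 = \left(-22 + 0\right)^{2} - 345 = \left(-22\right)^{2} - 345 = 484 - 345 = 139$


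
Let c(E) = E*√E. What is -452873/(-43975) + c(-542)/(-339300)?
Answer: 452873/43975 + 271*I*√542/169650 ≈ 10.298 + 0.037189*I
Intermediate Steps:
c(E) = E^(3/2)
-452873/(-43975) + c(-542)/(-339300) = -452873/(-43975) + (-542)^(3/2)/(-339300) = -452873*(-1/43975) - 542*I*√542*(-1/339300) = 452873/43975 + 271*I*√542/169650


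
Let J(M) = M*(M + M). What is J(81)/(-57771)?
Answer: -1458/6419 ≈ -0.22714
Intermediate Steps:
J(M) = 2*M² (J(M) = M*(2*M) = 2*M²)
J(81)/(-57771) = (2*81²)/(-57771) = (2*6561)*(-1/57771) = 13122*(-1/57771) = -1458/6419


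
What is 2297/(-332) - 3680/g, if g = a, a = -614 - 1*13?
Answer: -218459/208164 ≈ -1.0495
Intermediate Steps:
a = -627 (a = -614 - 13 = -627)
g = -627
2297/(-332) - 3680/g = 2297/(-332) - 3680/(-627) = 2297*(-1/332) - 3680*(-1/627) = -2297/332 + 3680/627 = -218459/208164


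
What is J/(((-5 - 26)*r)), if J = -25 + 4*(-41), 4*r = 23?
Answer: 756/713 ≈ 1.0603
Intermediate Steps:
r = 23/4 (r = (¼)*23 = 23/4 ≈ 5.7500)
J = -189 (J = -25 - 164 = -189)
J/(((-5 - 26)*r)) = -189*4/(23*(-5 - 26)) = -189/((-31*23/4)) = -189/(-713/4) = -189*(-4/713) = 756/713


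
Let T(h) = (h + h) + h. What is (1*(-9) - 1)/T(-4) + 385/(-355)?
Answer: -107/426 ≈ -0.25117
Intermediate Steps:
T(h) = 3*h (T(h) = 2*h + h = 3*h)
(1*(-9) - 1)/T(-4) + 385/(-355) = (1*(-9) - 1)/((3*(-4))) + 385/(-355) = (-9 - 1)/(-12) + 385*(-1/355) = -10*(-1/12) - 77/71 = 5/6 - 77/71 = -107/426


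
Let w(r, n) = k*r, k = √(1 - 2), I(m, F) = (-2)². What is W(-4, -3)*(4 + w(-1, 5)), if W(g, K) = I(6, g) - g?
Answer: 32 - 8*I ≈ 32.0 - 8.0*I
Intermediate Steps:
I(m, F) = 4
k = I (k = √(-1) = I ≈ 1.0*I)
W(g, K) = 4 - g
w(r, n) = I*r
W(-4, -3)*(4 + w(-1, 5)) = (4 - 1*(-4))*(4 + I*(-1)) = (4 + 4)*(4 - I) = 8*(4 - I) = 32 - 8*I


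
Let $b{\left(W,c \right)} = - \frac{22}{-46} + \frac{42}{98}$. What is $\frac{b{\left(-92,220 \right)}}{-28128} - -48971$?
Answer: $\frac{110885231111}{2264304} \approx 48971.0$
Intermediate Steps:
$b{\left(W,c \right)} = \frac{146}{161}$ ($b{\left(W,c \right)} = \left(-22\right) \left(- \frac{1}{46}\right) + 42 \cdot \frac{1}{98} = \frac{11}{23} + \frac{3}{7} = \frac{146}{161}$)
$\frac{b{\left(-92,220 \right)}}{-28128} - -48971 = \frac{146}{161 \left(-28128\right)} - -48971 = \frac{146}{161} \left(- \frac{1}{28128}\right) + 48971 = - \frac{73}{2264304} + 48971 = \frac{110885231111}{2264304}$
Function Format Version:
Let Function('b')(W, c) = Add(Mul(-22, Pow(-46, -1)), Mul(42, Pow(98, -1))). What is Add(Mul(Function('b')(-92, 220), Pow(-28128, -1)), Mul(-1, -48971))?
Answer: Rational(110885231111, 2264304) ≈ 48971.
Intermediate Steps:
Function('b')(W, c) = Rational(146, 161) (Function('b')(W, c) = Add(Mul(-22, Rational(-1, 46)), Mul(42, Rational(1, 98))) = Add(Rational(11, 23), Rational(3, 7)) = Rational(146, 161))
Add(Mul(Function('b')(-92, 220), Pow(-28128, -1)), Mul(-1, -48971)) = Add(Mul(Rational(146, 161), Pow(-28128, -1)), Mul(-1, -48971)) = Add(Mul(Rational(146, 161), Rational(-1, 28128)), 48971) = Add(Rational(-73, 2264304), 48971) = Rational(110885231111, 2264304)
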